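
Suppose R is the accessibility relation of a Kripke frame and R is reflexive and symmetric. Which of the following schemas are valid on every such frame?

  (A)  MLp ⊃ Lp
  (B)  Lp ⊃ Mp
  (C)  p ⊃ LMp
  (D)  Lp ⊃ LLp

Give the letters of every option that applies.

B, C

Reflexive relations are serial.
(A) the dual of axiom 5: valid iff R is euclidean. Such an R need not be euclidean — not valid.
(B) Lp ⊃ Mp (axiom D) characterises the serial frames. Every such R is serial — valid.
(C) axiom B: valid iff R is symmetric. Every such R is symmetric — valid.
(D) axiom 4: valid iff R is transitive. Such an R need not be transitive — not valid.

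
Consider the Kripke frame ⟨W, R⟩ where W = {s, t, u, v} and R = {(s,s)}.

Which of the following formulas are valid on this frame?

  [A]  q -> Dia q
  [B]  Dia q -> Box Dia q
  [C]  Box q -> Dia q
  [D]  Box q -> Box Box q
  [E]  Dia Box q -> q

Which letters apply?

B, D, E

R is not reflexive: not t R t.
R is symmetric: every R-edge is matched by its reverse.
R is transitive: R is closed under composition.
R is euclidean: any two R-successors of the same world are R-related.
R is not serial: t has no R-successor.
(A) q -> Dia q is the dual of axiom T, which corresponds to reflexivity. R is not reflexive — not valid.
(B) Dia q -> Box Dia q is axiom 5, which corresponds to the euclidean property. R is euclidean — valid.
(C) Box q -> Dia q is axiom D, which corresponds to seriality. R is not serial — not valid.
(D) Box q -> Box Box q is axiom 4, which corresponds to transitivity. R is transitive — valid.
(E) the dual of axiom B: valid iff R is symmetric. R is symmetric — valid.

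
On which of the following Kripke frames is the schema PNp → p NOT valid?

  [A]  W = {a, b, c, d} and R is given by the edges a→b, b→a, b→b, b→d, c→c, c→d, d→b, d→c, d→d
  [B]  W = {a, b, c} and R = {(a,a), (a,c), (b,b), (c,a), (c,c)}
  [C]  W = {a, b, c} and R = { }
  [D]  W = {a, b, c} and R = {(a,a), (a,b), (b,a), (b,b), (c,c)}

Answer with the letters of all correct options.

The schema PNp → p is the dual of axiom B; it is valid on a frame iff R is symmetric.
(A) R is symmetric (every R-edge is matched by its reverse), so the schema is valid here.
(B) R is symmetric (every R-edge is matched by its reverse), so the schema is valid here.
(C) R is symmetric (every R-edge is matched by its reverse), so the schema is valid here.
(D) R is symmetric (every R-edge is matched by its reverse), so the schema is valid here.

none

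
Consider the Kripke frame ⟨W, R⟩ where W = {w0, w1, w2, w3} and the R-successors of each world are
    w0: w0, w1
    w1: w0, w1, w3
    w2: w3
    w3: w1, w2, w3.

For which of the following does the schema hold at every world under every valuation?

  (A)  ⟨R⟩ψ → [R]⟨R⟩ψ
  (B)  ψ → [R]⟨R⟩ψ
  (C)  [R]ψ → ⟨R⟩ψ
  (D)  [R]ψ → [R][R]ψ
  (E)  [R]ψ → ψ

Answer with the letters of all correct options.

B, C

R is not reflexive: not w2 R w2.
R is symmetric: every R-edge is matched by its reverse.
R is not transitive: w0 R w1 and w1 R w3 but not w0 R w3.
R is not euclidean: w1 R w0 and w1 R w3 but not w0 R w3.
R is serial: every world has an R-successor.
(A) ⟨R⟩ψ → [R]⟨R⟩ψ (axiom 5) characterises the euclidean frames. R is not euclidean — not valid.
(B) ψ → [R]⟨R⟩ψ is axiom B; it is valid on a frame exactly when R is symmetric. R is symmetric, so valid.
(C) [R]ψ → ⟨R⟩ψ is axiom D, which corresponds to seriality. R is serial — valid.
(D) [R]ψ → [R][R]ψ is axiom 4; it is valid on a frame exactly when R is transitive. R is not transitive, so not valid.
(E) [R]ψ → ψ is axiom T, which corresponds to reflexivity. R is not reflexive — not valid.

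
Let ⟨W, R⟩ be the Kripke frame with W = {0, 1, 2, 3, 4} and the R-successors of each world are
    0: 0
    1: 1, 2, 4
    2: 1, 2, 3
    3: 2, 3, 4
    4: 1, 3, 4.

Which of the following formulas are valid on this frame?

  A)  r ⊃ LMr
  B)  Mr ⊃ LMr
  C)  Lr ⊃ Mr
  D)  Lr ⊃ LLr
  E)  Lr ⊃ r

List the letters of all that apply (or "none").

A, C, E

R is reflexive: each world relates to itself.
R is symmetric: every R-edge is matched by its reverse.
R is not transitive: 1 R 2 and 2 R 3 but not 1 R 3.
R is not euclidean: 1 R 2 and 1 R 4 but not 2 R 4.
R is serial: every world has an R-successor.
(A) r ⊃ LMr (axiom B) characterises the symmetric frames. R is symmetric — valid.
(B) Mr ⊃ LMr (axiom 5) characterises the euclidean frames. R is not euclidean — not valid.
(C) Lr ⊃ Mr is axiom D, which corresponds to seriality. R is serial — valid.
(D) Lr ⊃ LLr (axiom 4) characterises the transitive frames. R is not transitive — not valid.
(E) axiom T: valid iff R is reflexive. R is reflexive — valid.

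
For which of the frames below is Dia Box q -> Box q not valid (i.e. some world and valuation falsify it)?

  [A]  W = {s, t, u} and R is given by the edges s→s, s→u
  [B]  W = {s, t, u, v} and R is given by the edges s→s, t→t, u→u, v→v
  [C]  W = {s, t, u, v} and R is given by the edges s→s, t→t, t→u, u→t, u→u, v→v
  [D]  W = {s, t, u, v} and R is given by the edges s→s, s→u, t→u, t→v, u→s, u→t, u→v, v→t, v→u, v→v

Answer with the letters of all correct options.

A, D

The schema Dia Box q -> Box q is the dual of axiom 5; it is valid on a frame iff R is euclidean.
(A) R is not euclidean (s R u and s R s but not u R s), so the schema fails here.
(B) R is euclidean (any two R-successors of the same world are R-related), so the schema is valid here.
(C) R is euclidean (any two R-successors of the same world are R-related), so the schema is valid here.
(D) R is not euclidean (u R s and u R t but not s R t), so the schema fails here.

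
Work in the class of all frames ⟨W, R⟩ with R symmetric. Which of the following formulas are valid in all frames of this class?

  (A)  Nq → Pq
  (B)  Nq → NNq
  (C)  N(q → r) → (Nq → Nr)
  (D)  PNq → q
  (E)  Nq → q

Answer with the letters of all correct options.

(A) Nq → Pq is axiom D; it is valid on a frame exactly when R is serial. Such an R need not be serial, so not valid.
(B) Nq → NNq is axiom 4, which corresponds to transitivity. Such an R need not be transitive — not valid.
(C) this is just K, valid on every normal frame.
(D) PNq → q (the dual of axiom B) characterises the symmetric frames. Every such R is symmetric — valid.
(E) axiom T: valid iff R is reflexive. Such an R need not be reflexive — not valid.

C, D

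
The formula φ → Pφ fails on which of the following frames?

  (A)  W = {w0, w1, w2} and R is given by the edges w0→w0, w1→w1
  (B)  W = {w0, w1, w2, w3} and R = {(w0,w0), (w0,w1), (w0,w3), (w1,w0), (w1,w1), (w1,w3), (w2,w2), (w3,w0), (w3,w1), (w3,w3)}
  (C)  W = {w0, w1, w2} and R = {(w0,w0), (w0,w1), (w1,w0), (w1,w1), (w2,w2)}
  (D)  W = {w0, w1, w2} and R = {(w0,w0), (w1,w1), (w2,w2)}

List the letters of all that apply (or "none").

The schema φ → Pφ is the dual of axiom T; it is valid on a frame iff R is reflexive.
(A) R is not reflexive (not w2 R w2), so the schema fails here.
(B) R is reflexive (each world relates to itself), so the schema is valid here.
(C) R is reflexive (each world relates to itself), so the schema is valid here.
(D) R is reflexive (each world relates to itself), so the schema is valid here.

A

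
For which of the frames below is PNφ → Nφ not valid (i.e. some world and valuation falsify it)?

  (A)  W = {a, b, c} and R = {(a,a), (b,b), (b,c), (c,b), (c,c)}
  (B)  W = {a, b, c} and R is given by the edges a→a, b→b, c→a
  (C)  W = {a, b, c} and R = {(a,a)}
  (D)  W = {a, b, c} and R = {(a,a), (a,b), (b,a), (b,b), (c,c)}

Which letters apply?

The schema PNφ → Nφ is the dual of axiom 5; it is valid on a frame iff R is euclidean.
(A) R is euclidean (any two R-successors of the same world are R-related), so the schema is valid here.
(B) R is euclidean (any two R-successors of the same world are R-related), so the schema is valid here.
(C) R is euclidean (any two R-successors of the same world are R-related), so the schema is valid here.
(D) R is euclidean (any two R-successors of the same world are R-related), so the schema is valid here.

none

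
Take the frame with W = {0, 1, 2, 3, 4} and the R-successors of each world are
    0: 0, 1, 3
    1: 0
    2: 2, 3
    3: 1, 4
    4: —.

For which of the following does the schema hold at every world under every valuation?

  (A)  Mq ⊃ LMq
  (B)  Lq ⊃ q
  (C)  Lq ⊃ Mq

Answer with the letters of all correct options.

none

R is not reflexive: not 1 R 1.
R is not euclidean: 0 R 1 and 0 R 3 but not 1 R 3.
R is not serial: 4 has no R-successor.
(A) axiom 5: valid iff R is euclidean. R is not euclidean — not valid.
(B) axiom T: valid iff R is reflexive. R is not reflexive — not valid.
(C) axiom D: valid iff R is serial. R is not serial — not valid.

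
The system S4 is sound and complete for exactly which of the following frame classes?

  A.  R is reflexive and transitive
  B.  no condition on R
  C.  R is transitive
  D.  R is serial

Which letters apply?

(A) S4 is sound and complete for exactly this class.
(B) this class determines K, not S4.
(C) this class determines K4, not S4.
(D) this class determines D, not S4.

A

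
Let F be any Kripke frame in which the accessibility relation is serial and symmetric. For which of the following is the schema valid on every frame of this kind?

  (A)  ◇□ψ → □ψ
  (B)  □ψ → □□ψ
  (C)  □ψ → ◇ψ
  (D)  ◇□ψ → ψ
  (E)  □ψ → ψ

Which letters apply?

(A) ◇□ψ → □ψ (the dual of axiom 5) characterises the euclidean frames. Such an R need not be euclidean — not valid.
(B) axiom 4: valid iff R is transitive. Such an R need not be transitive — not valid.
(C) axiom D: valid iff R is serial. Every such R is serial — valid.
(D) ◇□ψ → ψ is the dual of axiom B; it is valid on a frame exactly when R is symmetric. Every such R is symmetric, so valid.
(E) □ψ → ψ is axiom T, which corresponds to reflexivity. Such an R need not be reflexive — not valid.

C, D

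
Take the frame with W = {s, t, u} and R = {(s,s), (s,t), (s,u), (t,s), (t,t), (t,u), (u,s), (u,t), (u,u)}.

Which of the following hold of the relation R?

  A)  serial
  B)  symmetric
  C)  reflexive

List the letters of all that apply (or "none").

(A) serial: every world has an R-successor.
(B) symmetric: every R-edge is matched by its reverse.
(C) reflexive: each world relates to itself.

A, B, C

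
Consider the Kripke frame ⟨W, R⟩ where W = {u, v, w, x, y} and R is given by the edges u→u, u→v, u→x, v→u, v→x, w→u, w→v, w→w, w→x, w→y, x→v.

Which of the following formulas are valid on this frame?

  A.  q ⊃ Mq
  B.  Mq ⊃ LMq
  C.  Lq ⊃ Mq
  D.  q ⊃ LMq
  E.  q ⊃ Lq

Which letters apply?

R is not reflexive: not v R v.
R is not symmetric: u R x but not x R u.
R is not euclidean: u R x and u R u but not x R u.
R is not serial: y has no R-successor.
R is not a subset of the identity: u R v with u ≠ v.
(A) q ⊃ Mq is the dual of axiom T, which corresponds to reflexivity. R is not reflexive — not valid.
(B) Mq ⊃ LMq is axiom 5, which corresponds to the euclidean property. R is not euclidean — not valid.
(C) Lq ⊃ Mq is axiom D, which corresponds to seriality. R is not serial — not valid.
(D) axiom B: valid iff R is symmetric. R is not symmetric — not valid.
(E) q ⊃ Lq is equivalent to ◇p→p; it holds exactly when R ⊆ identity. Here R ⊄ identity — not valid.

none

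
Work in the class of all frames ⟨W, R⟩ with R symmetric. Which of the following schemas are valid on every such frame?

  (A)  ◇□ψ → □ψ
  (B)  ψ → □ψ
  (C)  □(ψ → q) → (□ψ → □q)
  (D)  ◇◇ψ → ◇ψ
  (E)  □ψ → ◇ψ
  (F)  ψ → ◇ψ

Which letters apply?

C

(A) ◇□ψ → □ψ is the dual of axiom 5; it is valid on a frame exactly when R is euclidean. Such an R need not be euclidean, so not valid.
(B) ψ → □ψ is valid only on frames where every R-edge is a self-loop. Such an R need not be a subset of the identity — not valid.
(C) □(ψ → q) → (□ψ → □q) is axiom K, valid on every Kripke frame — valid.
(D) ◇◇ψ → ◇ψ is the dual of axiom 4, which corresponds to transitivity. Such an R need not be transitive — not valid.
(E) axiom D: valid iff R is serial. Such an R need not be serial — not valid.
(F) ψ → ◇ψ is the dual of axiom T, which corresponds to reflexivity. Such an R need not be reflexive — not valid.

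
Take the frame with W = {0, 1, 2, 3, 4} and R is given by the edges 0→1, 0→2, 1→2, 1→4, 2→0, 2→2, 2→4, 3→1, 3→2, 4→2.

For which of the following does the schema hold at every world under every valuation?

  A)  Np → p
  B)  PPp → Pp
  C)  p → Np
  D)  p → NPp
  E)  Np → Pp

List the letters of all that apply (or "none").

R is not reflexive: not 0 R 0.
R is not symmetric: 0 R 1 but not 1 R 0.
R is not transitive: 0 R 1 and 1 R 4 but not 0 R 4.
R is serial: every world has an R-successor.
R is not a subset of the identity: 0 R 1 with 0 ≠ 1.
(A) Np → p (axiom T) characterises the reflexive frames. R is not reflexive — not valid.
(B) the dual of axiom 4: valid iff R is transitive. R is not transitive — not valid.
(C) p → Np (equivalent to ◇p→p) corresponds to R being a subset of the identity. Here R ⊄ identity, so not valid.
(D) axiom B: valid iff R is symmetric. R is not symmetric — not valid.
(E) Np → Pp is axiom D, which corresponds to seriality. R is serial — valid.

E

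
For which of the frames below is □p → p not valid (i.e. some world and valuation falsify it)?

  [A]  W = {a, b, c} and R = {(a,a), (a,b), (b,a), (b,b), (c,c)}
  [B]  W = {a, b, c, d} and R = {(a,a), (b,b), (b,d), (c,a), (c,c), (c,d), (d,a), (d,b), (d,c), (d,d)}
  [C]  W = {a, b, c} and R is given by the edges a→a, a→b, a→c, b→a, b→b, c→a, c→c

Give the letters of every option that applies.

none

The schema □p → p is axiom T; it is valid on a frame iff R is reflexive.
(A) R is reflexive (each world relates to itself), so the schema is valid here.
(B) R is reflexive (each world relates to itself), so the schema is valid here.
(C) R is reflexive (each world relates to itself), so the schema is valid here.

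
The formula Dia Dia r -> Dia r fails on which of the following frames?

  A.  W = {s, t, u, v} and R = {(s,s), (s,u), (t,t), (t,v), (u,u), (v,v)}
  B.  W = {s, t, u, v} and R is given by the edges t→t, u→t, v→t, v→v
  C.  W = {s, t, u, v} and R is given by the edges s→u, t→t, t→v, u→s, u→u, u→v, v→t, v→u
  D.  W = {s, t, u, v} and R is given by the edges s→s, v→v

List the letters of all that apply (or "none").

C

The schema Dia Dia r -> Dia r is the dual of axiom 4; it is valid on a frame iff R is transitive.
(A) R is transitive (R is closed under composition), so the schema is valid here.
(B) R is transitive (R is closed under composition), so the schema is valid here.
(C) R is not transitive (s R u and u R s but not s R s), so the schema fails here.
(D) R is transitive (R is closed under composition), so the schema is valid here.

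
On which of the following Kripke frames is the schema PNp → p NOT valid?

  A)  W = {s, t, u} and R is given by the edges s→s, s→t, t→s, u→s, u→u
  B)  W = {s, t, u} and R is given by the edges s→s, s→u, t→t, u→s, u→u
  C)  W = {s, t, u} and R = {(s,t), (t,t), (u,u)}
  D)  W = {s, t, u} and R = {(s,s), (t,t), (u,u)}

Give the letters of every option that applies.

The schema PNp → p is the dual of axiom B; it is valid on a frame iff R is symmetric.
(A) R is not symmetric (u R s but not s R u), so the schema fails here.
(B) R is symmetric (every R-edge is matched by its reverse), so the schema is valid here.
(C) R is not symmetric (s R t but not t R s), so the schema fails here.
(D) R is symmetric (every R-edge is matched by its reverse), so the schema is valid here.

A, C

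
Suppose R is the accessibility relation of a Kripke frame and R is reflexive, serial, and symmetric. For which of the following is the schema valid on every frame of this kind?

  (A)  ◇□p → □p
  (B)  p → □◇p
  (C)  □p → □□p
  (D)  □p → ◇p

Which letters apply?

(A) ◇□p → □p (the dual of axiom 5) characterises the euclidean frames. Such an R need not be euclidean — not valid.
(B) p → □◇p (axiom B) characterises the symmetric frames. Every such R is symmetric — valid.
(C) □p → □□p (axiom 4) characterises the transitive frames. Such an R need not be transitive — not valid.
(D) axiom D: valid iff R is serial. Every such R is serial — valid.

B, D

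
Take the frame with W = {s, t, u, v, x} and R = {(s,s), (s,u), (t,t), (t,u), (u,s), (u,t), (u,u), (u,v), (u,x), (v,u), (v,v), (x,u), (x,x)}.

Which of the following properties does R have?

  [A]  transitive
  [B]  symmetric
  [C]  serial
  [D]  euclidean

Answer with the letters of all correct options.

(A) not transitive: s R u and u R t but not s R t.
(B) symmetric: every R-edge is matched by its reverse.
(C) serial: every world has an R-successor.
(D) not euclidean: u R s and u R t but not s R t.

B, C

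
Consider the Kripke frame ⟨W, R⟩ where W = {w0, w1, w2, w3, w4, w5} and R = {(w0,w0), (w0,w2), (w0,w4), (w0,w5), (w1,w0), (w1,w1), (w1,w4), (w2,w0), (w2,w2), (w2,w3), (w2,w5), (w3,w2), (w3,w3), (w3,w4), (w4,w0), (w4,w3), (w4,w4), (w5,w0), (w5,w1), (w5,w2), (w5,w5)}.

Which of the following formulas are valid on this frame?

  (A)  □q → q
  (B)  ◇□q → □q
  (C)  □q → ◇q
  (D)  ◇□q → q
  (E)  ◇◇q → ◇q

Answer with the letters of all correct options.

A, C

R is reflexive: each world relates to itself.
R is not symmetric: w1 R w0 but not w0 R w1.
R is not transitive: w0 R w2 and w2 R w3 but not w0 R w3.
R is not euclidean: w0 R w2 and w0 R w4 but not w2 R w4.
R is serial: every world has an R-successor.
(A) □q → q is axiom T, which corresponds to reflexivity. R is reflexive — valid.
(B) ◇□q → □q is the dual of axiom 5; it is valid on a frame exactly when R is euclidean. R is not euclidean, so not valid.
(C) □q → ◇q is axiom D, which corresponds to seriality. R is serial — valid.
(D) ◇□q → q is the dual of axiom B; it is valid on a frame exactly when R is symmetric. R is not symmetric, so not valid.
(E) ◇◇q → ◇q is the dual of axiom 4; it is valid on a frame exactly when R is transitive. R is not transitive, so not valid.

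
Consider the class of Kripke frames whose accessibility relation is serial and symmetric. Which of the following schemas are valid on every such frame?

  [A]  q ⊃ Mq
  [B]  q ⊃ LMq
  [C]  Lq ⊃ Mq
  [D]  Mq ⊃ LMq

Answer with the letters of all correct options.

(A) the dual of axiom T: valid iff R is reflexive. Such an R need not be reflexive — not valid.
(B) q ⊃ LMq is axiom B, which corresponds to symmetry. Every such R is symmetric — valid.
(C) Lq ⊃ Mq is axiom D, which corresponds to seriality. Every such R is serial — valid.
(D) axiom 5: valid iff R is euclidean. Such an R need not be euclidean — not valid.

B, C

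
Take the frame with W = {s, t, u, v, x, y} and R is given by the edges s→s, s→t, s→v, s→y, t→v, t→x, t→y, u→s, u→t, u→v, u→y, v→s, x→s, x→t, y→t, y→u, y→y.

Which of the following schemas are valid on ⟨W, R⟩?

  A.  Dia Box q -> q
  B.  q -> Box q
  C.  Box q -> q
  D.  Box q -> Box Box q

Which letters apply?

R is not reflexive: not t R t.
R is not symmetric: s R t but not t R s.
R is not transitive: s R t and t R x but not s R x.
R is not a subset of the identity: s R t with s ≠ t.
(A) Dia Box q -> q is the dual of axiom B; it is valid on a frame exactly when R is symmetric. R is not symmetric, so not valid.
(B) q -> Box q is equivalent to ◇p→p; it holds exactly when R ⊆ identity. Here R ⊄ identity — not valid.
(C) axiom T: valid iff R is reflexive. R is not reflexive — not valid.
(D) Box q -> Box Box q is axiom 4; it is valid on a frame exactly when R is transitive. R is not transitive, so not valid.

none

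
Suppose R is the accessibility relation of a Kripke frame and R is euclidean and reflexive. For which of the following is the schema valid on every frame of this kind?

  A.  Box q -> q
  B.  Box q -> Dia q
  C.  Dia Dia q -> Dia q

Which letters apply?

A reflexive euclidean relation is also symmetric (from wRw and wRv the euclidean condition gives vRw) and hence transitive; it is an equivalence relation.
(A) Box q -> q (axiom T) characterises the reflexive frames. Every such R is reflexive — valid.
(B) Box q -> Dia q is axiom D, which corresponds to seriality. Every such R is serial — valid.
(C) Dia Dia q -> Dia q is the dual of axiom 4, which corresponds to transitivity. Every such R is transitive — valid.

A, B, C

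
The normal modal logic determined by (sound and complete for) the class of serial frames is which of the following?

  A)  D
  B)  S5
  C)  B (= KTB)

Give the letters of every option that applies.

A

(A) D is determined by exactly this class.
(B) S5 is determined by the class of reflexive, symmetric, and transitive frames.
(C) B (= KTB) is determined by the class of reflexive and symmetric frames.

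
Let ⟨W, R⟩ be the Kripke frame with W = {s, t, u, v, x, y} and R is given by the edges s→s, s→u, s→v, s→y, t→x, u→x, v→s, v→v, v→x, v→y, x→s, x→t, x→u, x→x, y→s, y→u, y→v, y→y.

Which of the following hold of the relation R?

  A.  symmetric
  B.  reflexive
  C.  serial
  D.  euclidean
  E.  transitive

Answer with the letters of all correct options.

(A) not symmetric: s R u but not u R s.
(B) not reflexive: not t R t.
(C) serial: every world has an R-successor.
(D) not euclidean: s R u and s R s but not u R s.
(E) not transitive: s R u and u R x but not s R x.

C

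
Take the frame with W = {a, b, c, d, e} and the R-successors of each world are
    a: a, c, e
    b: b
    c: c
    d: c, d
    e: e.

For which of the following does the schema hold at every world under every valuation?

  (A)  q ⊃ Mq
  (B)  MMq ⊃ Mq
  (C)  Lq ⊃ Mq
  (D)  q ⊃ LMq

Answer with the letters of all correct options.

R is reflexive: each world relates to itself.
R is not symmetric: a R c but not c R a.
R is transitive: R is closed under composition.
R is serial: every world has an R-successor.
(A) q ⊃ Mq is the dual of axiom T; it is valid on a frame exactly when R is reflexive. R is reflexive, so valid.
(B) MMq ⊃ Mq is the dual of axiom 4, which corresponds to transitivity. R is transitive — valid.
(C) Lq ⊃ Mq is axiom D; it is valid on a frame exactly when R is serial. R is serial, so valid.
(D) q ⊃ LMq is axiom B, which corresponds to symmetry. R is not symmetric — not valid.

A, B, C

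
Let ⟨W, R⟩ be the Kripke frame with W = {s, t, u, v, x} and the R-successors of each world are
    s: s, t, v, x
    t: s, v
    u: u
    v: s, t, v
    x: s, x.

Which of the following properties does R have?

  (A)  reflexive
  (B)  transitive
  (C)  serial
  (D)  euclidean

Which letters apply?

C

(A) not reflexive: not t R t.
(B) not transitive: t R s and s R t but not t R t.
(C) serial: every world has an R-successor.
(D) not euclidean: s R t and s R x but not t R x.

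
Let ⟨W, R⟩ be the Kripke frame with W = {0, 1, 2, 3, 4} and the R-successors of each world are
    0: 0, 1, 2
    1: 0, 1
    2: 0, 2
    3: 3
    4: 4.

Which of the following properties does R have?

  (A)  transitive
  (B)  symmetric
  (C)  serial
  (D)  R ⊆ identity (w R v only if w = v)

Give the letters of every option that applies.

B, C

(A) not transitive: 1 R 0 and 0 R 2 but not 1 R 2.
(B) symmetric: every R-edge is matched by its reverse.
(C) serial: every world has an R-successor.
(D) not ⊆ identity: 0 R 1 with 0 ≠ 1.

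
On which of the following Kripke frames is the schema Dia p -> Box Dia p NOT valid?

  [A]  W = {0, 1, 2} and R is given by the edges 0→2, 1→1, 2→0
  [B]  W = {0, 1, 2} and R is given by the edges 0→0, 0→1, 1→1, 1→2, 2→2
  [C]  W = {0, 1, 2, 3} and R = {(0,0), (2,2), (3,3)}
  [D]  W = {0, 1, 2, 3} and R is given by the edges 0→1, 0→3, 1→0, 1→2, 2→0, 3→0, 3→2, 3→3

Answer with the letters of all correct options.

A, B, D

The schema Dia p -> Box Dia p is axiom 5; it is valid on a frame iff R is euclidean.
(A) R is not euclidean (0 R 2 and 0 R 2 but not 2 R 2), so the schema fails here.
(B) R is not euclidean (0 R 1 and 0 R 0 but not 1 R 0), so the schema fails here.
(C) R is euclidean (any two R-successors of the same world are R-related), so the schema is valid here.
(D) R is not euclidean (0 R 1 and 0 R 3 but not 1 R 3), so the schema fails here.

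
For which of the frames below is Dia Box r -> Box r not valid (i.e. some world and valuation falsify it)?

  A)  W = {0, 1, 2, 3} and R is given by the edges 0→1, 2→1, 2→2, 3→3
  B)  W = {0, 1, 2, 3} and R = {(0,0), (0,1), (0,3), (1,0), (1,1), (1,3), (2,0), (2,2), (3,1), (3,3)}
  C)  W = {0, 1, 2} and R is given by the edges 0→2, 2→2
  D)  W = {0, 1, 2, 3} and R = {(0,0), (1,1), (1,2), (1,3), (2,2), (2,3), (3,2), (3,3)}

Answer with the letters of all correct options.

A, B, D

The schema Dia Box r -> Box r is the dual of axiom 5; it is valid on a frame iff R is euclidean.
(A) R is not euclidean (2 R 1 and 2 R 2 but not 1 R 2), so the schema fails here.
(B) R is not euclidean (0 R 3 and 0 R 0 but not 3 R 0), so the schema fails here.
(C) R is euclidean (any two R-successors of the same world are R-related), so the schema is valid here.
(D) R is not euclidean (1 R 2 and 1 R 1 but not 2 R 1), so the schema fails here.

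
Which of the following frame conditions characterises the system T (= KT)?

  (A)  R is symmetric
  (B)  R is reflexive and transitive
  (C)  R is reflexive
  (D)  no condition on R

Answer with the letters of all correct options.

(A) this class determines KB, not T (= KT).
(B) this class determines S4, not T (= KT).
(C) T (= KT) is sound and complete for exactly this class.
(D) this class determines K, not T (= KT).

C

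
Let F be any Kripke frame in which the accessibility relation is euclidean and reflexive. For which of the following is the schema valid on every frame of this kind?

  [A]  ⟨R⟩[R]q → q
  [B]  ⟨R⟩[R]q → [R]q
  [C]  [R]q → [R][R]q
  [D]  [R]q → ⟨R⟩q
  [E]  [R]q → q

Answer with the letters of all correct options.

A reflexive euclidean relation is also symmetric (from wRw and wRv the euclidean condition gives vRw) and hence transitive; it is an equivalence relation.
(A) ⟨R⟩[R]q → q is the dual of axiom B, which corresponds to symmetry. Every such R is symmetric — valid.
(B) the dual of axiom 5: valid iff R is euclidean. Every such R is euclidean — valid.
(C) [R]q → [R][R]q is axiom 4, which corresponds to transitivity. Every such R is transitive — valid.
(D) [R]q → ⟨R⟩q (axiom D) characterises the serial frames. Every such R is serial — valid.
(E) [R]q → q (axiom T) characterises the reflexive frames. Every such R is reflexive — valid.

A, B, C, D, E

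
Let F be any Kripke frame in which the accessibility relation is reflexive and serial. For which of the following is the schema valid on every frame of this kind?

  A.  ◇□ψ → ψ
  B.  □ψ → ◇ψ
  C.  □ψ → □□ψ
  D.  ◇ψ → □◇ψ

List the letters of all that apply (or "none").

(A) ◇□ψ → ψ (the dual of axiom B) characterises the symmetric frames. Such an R need not be symmetric — not valid.
(B) □ψ → ◇ψ is axiom D; it is valid on a frame exactly when R is serial. Every such R is serial, so valid.
(C) □ψ → □□ψ is axiom 4, which corresponds to transitivity. Such an R need not be transitive — not valid.
(D) ◇ψ → □◇ψ (axiom 5) characterises the euclidean frames. Such an R need not be euclidean — not valid.

B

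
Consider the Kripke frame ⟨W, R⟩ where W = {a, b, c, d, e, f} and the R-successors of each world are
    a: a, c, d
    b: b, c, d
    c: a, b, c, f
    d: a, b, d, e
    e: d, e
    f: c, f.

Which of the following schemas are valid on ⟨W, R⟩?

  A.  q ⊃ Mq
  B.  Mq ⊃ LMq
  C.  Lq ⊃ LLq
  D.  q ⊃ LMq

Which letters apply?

R is reflexive: each world relates to itself.
R is symmetric: every R-edge is matched by its reverse.
R is not transitive: a R c and c R b but not a R b.
R is not euclidean: a R c and a R d but not c R d.
(A) q ⊃ Mq (the dual of axiom T) characterises the reflexive frames. R is reflexive — valid.
(B) Mq ⊃ LMq (axiom 5) characterises the euclidean frames. R is not euclidean — not valid.
(C) Lq ⊃ LLq is axiom 4, which corresponds to transitivity. R is not transitive — not valid.
(D) q ⊃ LMq (axiom B) characterises the symmetric frames. R is symmetric — valid.

A, D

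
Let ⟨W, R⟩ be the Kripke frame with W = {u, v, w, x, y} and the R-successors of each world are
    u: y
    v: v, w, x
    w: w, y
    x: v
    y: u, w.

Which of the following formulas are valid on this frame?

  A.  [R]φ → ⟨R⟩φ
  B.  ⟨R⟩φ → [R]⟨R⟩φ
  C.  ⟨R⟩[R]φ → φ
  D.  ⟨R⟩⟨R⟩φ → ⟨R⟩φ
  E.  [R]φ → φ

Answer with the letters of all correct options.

A

R is not reflexive: not u R u.
R is not symmetric: v R w but not w R v.
R is not transitive: u R y and y R u but not u R u.
R is not euclidean: v R w and v R v but not w R v.
R is serial: every world has an R-successor.
(A) [R]φ → ⟨R⟩φ is axiom D, which corresponds to seriality. R is serial — valid.
(B) axiom 5: valid iff R is euclidean. R is not euclidean — not valid.
(C) the dual of axiom B: valid iff R is symmetric. R is not symmetric — not valid.
(D) the dual of axiom 4: valid iff R is transitive. R is not transitive — not valid.
(E) [R]φ → φ is axiom T, which corresponds to reflexivity. R is not reflexive — not valid.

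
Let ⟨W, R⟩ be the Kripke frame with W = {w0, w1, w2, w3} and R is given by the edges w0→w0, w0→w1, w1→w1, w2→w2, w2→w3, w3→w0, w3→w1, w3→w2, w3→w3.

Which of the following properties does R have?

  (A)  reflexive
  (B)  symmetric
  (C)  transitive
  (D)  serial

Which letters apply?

A, D

(A) reflexive: each world relates to itself.
(B) not symmetric: w0 R w1 but not w1 R w0.
(C) not transitive: w2 R w3 and w3 R w0 but not w2 R w0.
(D) serial: every world has an R-successor.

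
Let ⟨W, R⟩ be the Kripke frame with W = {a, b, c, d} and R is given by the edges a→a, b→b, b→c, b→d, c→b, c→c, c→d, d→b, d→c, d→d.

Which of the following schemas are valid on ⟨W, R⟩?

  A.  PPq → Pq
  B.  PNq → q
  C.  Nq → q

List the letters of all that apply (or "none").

A, B, C

R is reflexive: each world relates to itself.
R is symmetric: every R-edge is matched by its reverse.
R is transitive: R is closed under composition.
(A) PPq → Pq is the dual of axiom 4, which corresponds to transitivity. R is transitive — valid.
(B) PNq → q is the dual of axiom B; it is valid on a frame exactly when R is symmetric. R is symmetric, so valid.
(C) Nq → q (axiom T) characterises the reflexive frames. R is reflexive — valid.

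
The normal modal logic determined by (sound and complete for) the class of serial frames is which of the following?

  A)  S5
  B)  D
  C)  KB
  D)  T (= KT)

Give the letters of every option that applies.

B

(A) S5 is determined by the class of reflexive, symmetric, and transitive frames.
(B) D is determined by exactly this class.
(C) KB is determined by the class of symmetric frames.
(D) T (= KT) is determined by the class of reflexive frames.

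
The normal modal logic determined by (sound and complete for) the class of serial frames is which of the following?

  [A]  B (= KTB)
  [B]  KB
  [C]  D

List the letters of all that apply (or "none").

C

(A) B (= KTB) is determined by the class of reflexive and symmetric frames.
(B) KB is determined by the class of symmetric frames.
(C) D is determined by exactly this class.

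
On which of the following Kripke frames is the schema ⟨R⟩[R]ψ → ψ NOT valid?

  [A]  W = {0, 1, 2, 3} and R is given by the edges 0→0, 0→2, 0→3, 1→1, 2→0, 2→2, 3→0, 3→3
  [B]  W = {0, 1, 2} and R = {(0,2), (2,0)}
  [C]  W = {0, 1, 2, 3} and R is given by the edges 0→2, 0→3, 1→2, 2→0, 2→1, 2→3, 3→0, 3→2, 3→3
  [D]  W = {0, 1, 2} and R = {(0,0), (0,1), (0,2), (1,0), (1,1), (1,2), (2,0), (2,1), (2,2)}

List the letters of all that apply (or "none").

The schema ⟨R⟩[R]ψ → ψ is the dual of axiom B; it is valid on a frame iff R is symmetric.
(A) R is symmetric (every R-edge is matched by its reverse), so the schema is valid here.
(B) R is symmetric (every R-edge is matched by its reverse), so the schema is valid here.
(C) R is symmetric (every R-edge is matched by its reverse), so the schema is valid here.
(D) R is symmetric (every R-edge is matched by its reverse), so the schema is valid here.

none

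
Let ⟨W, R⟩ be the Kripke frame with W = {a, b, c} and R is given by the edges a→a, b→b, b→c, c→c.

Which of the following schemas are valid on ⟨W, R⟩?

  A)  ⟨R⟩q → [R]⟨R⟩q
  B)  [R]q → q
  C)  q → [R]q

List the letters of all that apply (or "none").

B

R is reflexive: each world relates to itself.
R is not euclidean: b R c and b R b but not c R b.
R is not a subset of the identity: b R c with b ≠ c.
(A) ⟨R⟩q → [R]⟨R⟩q is axiom 5, which corresponds to the euclidean property. R is not euclidean — not valid.
(B) [R]q → q is axiom T; it is valid on a frame exactly when R is reflexive. R is reflexive, so valid.
(C) q → [R]q (equivalent to ◇p→p) corresponds to R being a subset of the identity. Here R ⊄ identity, so not valid.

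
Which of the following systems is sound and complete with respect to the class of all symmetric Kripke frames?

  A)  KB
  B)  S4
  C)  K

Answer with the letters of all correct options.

A

(A) KB is determined by exactly this class.
(B) S4 is determined by the class of reflexive and transitive frames.
(C) K is determined by the class of arbitrary frames.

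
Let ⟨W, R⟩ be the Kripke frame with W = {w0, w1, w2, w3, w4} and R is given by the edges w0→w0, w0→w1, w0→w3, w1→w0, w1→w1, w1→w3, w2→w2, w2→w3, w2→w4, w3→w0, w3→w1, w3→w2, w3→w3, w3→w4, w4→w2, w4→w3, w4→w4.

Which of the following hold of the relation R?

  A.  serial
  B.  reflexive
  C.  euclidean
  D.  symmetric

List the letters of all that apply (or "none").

(A) serial: every world has an R-successor.
(B) reflexive: each world relates to itself.
(C) not euclidean: w3 R w0 and w3 R w2 but not w0 R w2.
(D) symmetric: every R-edge is matched by its reverse.

A, B, D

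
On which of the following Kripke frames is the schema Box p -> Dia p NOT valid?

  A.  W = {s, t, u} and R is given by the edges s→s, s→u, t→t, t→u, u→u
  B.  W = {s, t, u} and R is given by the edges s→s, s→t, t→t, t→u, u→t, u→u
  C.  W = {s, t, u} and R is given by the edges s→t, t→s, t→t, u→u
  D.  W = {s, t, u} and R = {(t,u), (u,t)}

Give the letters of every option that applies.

The schema Box p -> Dia p is axiom D; it is valid on a frame iff R is serial.
(A) R is serial (every world has an R-successor), so the schema is valid here.
(B) R is serial (every world has an R-successor), so the schema is valid here.
(C) R is serial (every world has an R-successor), so the schema is valid here.
(D) R is not serial (s has no R-successor), so the schema fails here.

D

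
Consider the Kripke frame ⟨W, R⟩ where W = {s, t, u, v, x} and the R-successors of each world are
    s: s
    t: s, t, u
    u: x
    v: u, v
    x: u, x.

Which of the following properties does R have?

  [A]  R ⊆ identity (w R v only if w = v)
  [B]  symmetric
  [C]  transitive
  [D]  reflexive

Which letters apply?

none

(A) not ⊆ identity: t R s with t ≠ s.
(B) not symmetric: t R s but not s R t.
(C) not transitive: t R u and u R x but not t R x.
(D) not reflexive: not u R u.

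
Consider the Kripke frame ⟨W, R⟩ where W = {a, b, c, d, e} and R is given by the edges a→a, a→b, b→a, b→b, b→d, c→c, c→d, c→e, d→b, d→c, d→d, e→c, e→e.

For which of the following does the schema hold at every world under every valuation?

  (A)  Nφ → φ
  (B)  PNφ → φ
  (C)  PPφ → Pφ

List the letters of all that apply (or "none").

R is reflexive: each world relates to itself.
R is symmetric: every R-edge is matched by its reverse.
R is not transitive: a R b and b R d but not a R d.
(A) Nφ → φ (axiom T) characterises the reflexive frames. R is reflexive — valid.
(B) PNφ → φ is the dual of axiom B, which corresponds to symmetry. R is symmetric — valid.
(C) PPφ → Pφ is the dual of axiom 4; it is valid on a frame exactly when R is transitive. R is not transitive, so not valid.

A, B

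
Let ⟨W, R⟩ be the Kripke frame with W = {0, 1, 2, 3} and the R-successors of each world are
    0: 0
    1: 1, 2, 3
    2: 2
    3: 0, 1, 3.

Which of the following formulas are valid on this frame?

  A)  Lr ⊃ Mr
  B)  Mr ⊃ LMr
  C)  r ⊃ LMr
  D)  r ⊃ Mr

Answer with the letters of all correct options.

R is reflexive: each world relates to itself.
R is not symmetric: 1 R 2 but not 2 R 1.
R is not euclidean: 1 R 2 and 1 R 1 but not 2 R 1.
R is serial: every world has an R-successor.
(A) Lr ⊃ Mr is axiom D; it is valid on a frame exactly when R is serial. R is serial, so valid.
(B) Mr ⊃ LMr (axiom 5) characterises the euclidean frames. R is not euclidean — not valid.
(C) axiom B: valid iff R is symmetric. R is not symmetric — not valid.
(D) the dual of axiom T: valid iff R is reflexive. R is reflexive — valid.

A, D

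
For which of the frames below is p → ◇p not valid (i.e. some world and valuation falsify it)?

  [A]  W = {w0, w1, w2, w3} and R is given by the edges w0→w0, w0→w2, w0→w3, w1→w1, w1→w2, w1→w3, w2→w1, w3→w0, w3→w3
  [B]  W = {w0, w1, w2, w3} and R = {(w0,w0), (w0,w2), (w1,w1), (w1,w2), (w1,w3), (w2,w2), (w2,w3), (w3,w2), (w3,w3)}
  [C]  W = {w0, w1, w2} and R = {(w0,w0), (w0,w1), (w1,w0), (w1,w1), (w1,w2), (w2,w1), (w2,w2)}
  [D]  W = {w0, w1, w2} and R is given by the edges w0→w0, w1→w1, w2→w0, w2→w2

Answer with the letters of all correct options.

A

The schema p → ◇p is the dual of axiom T; it is valid on a frame iff R is reflexive.
(A) R is not reflexive (not w2 R w2), so the schema fails here.
(B) R is reflexive (each world relates to itself), so the schema is valid here.
(C) R is reflexive (each world relates to itself), so the schema is valid here.
(D) R is reflexive (each world relates to itself), so the schema is valid here.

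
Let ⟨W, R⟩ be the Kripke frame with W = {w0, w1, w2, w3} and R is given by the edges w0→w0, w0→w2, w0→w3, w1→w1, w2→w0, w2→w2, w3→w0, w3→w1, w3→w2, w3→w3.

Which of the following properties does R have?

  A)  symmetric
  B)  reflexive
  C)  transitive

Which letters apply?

(A) not symmetric: w3 R w1 but not w1 R w3.
(B) reflexive: each world relates to itself.
(C) not transitive: w0 R w3 and w3 R w1 but not w0 R w1.

B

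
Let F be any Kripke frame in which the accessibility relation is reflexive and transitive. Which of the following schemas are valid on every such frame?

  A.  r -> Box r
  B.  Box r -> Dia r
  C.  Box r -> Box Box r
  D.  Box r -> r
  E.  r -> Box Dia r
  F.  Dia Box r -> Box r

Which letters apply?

B, C, D

Reflexive relations are serial.
(A) r -> Box r (equivalent to ◇p→p) corresponds to R being a subset of the identity. Such an R need not be a subset of the identity, so not valid.
(B) Box r -> Dia r (axiom D) characterises the serial frames. Every such R is serial — valid.
(C) axiom 4: valid iff R is transitive. Every such R is transitive — valid.
(D) axiom T: valid iff R is reflexive. Every such R is reflexive — valid.
(E) r -> Box Dia r is axiom B; it is valid on a frame exactly when R is symmetric. Such an R need not be symmetric, so not valid.
(F) Dia Box r -> Box r (the dual of axiom 5) characterises the euclidean frames. Such an R need not be euclidean — not valid.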